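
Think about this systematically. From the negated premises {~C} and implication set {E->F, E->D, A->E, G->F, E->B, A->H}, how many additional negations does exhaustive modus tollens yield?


Initial negated facts: {~C}
Apply modus tollens to closure:
  (no implication fires)
Final negated: {~C}
New negations: {(none)}
Count = 0

0


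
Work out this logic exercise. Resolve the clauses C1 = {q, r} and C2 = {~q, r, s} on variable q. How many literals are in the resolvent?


Remove q from C1 and ~q from C2.
C1 remainder: {r}
C2 remainder: {r, s}
Union (resolvent): {r, s}
Resolvent has 2 literal(s).

2


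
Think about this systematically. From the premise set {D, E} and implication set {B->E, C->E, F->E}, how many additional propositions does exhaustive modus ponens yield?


Initial facts: {D, E}
Apply modus ponens to closure:
  (no implication fires)
Final known: {D, E}
New propositions: {(none)}
Count = 0

0


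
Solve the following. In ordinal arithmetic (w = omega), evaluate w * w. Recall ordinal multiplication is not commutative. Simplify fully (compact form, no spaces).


Compute w * w.
Ordinal * is associative and left-distributive over +, but NOT commutative; for finite n>1, n*w = w but w*n stays w*n.
w * w = w^2 by definition.
Result = w^2

w^2


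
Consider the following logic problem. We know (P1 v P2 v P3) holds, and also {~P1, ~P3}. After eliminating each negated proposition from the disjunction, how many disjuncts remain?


Original disjuncts (3): P1, P2, P3
Negated (eliminate): ~P1, ~P3
Remaining disjuncts: P2
Count = 3 - 2 = 1

1


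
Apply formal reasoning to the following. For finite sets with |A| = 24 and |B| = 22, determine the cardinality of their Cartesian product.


The Cartesian product A x B contains all ordered pairs (a, b).
|A x B| = |A| * |B| = 24 * 22 = 528

528


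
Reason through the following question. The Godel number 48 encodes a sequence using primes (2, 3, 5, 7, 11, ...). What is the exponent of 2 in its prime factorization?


Factorize 48 by dividing by 2 repeatedly.
Division steps: 2 divides 48 exactly 4 time(s).
Exponent of 2 = 4

4


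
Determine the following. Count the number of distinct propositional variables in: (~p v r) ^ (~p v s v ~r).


Identify each variable that appears in the formula.
Variables found: p, r, s
Count = 3

3


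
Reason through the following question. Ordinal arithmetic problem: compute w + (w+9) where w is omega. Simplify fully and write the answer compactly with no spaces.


Compute w + (w+9).
Ordinal + is associative but NOT commutative; for finite n>0, n + w = w but w + n stays w+n.
w + (w+9) = (w+w) + 9 = w*2+9.
Result = w*2+9

w*2+9


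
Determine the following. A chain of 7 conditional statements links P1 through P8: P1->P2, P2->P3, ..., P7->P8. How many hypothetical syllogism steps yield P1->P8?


With 7 implications in a chain connecting 8 propositions:
P1->P2, P2->P3, ..., P7->P8
Steps needed = (number of implications) - 1 = 7 - 1 = 6

6


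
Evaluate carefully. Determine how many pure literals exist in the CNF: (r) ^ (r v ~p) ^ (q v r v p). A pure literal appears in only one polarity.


Check each variable for pure literal status:
p: mixed (not pure)
q: pure positive
r: pure positive
Pure literal count = 2

2


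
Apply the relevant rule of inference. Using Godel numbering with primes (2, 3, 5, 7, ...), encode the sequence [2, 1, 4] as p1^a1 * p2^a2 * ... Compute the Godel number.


Encode each element as an exponent of the corresponding prime:
  2^2 = 4
  3^1 = 3
  5^4 = 625
Product = 4 * 3 * 625 = 7500

7500


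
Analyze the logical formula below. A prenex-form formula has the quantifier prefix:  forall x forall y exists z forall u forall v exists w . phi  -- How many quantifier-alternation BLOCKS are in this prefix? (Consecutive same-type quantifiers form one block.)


Quantifier-type sequence: A A E A A E  (A=forall, E=exists)
Group into maximal same-type runs:
  Ax2 | Ex1 | Ax2 | Ex1
Number of blocks = 4

4


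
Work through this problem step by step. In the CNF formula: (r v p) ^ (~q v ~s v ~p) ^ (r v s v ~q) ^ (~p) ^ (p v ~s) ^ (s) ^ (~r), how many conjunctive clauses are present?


A CNF formula is a conjunction of clauses.
Clauses are separated by ^.
Counting the conjuncts: 7 clauses.

7


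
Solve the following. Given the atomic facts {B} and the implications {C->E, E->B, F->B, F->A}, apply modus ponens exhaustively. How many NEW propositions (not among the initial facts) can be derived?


Initial facts: {B}
Apply modus ponens to closure:
  (no implication fires)
Final known: {B}
New propositions: {(none)}
Count = 0

0


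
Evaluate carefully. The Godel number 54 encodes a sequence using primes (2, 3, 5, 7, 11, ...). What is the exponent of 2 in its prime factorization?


Factorize 54 by dividing by 2 repeatedly.
Division steps: 2 divides 54 exactly 1 time(s).
Exponent of 2 = 1

1


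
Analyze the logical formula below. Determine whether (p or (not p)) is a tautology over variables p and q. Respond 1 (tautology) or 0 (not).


Check all 4 assignments:
p=0, q=0: 1
p=0, q=1: 1
p=1, q=0: 1
p=1, q=1: 1
Satisfying count = 4/4.
Tautology iff count = 4: yes.

1


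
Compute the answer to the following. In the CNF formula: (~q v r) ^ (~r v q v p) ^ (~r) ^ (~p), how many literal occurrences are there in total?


Counting literals in each clause:
Clause 1: 2 literal(s)
Clause 2: 3 literal(s)
Clause 3: 1 literal(s)
Clause 4: 1 literal(s)
Total = 7

7


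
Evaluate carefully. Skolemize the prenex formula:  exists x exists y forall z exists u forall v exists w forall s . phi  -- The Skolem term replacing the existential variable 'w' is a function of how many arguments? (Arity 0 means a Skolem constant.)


Quantifier prefix: exists x exists y forall z exists u forall v exists w forall s
'w' is existentially quantified at position 6.
Universal variables preceding it: z, v
Skolem function arity = 2

2


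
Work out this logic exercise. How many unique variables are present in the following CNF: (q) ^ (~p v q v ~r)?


Identify each variable that appears in the formula.
Variables found: p, q, r
Count = 3

3


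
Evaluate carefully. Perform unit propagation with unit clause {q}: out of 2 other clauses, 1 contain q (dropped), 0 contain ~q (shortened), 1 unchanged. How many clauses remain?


Satisfied (removed): 1
Shortened (remain): 0
Unchanged (remain): 1
Remaining = 0 + 1 = 1

1


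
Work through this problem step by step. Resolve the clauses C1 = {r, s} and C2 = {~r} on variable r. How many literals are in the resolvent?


Remove r from C1 and ~r from C2.
C1 remainder: {s}
C2 remainder: {}
Union (resolvent): {s}
Resolvent has 1 literal(s).

1


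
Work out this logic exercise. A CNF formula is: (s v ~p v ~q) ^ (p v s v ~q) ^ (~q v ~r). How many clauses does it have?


A CNF formula is a conjunction of clauses.
Clauses are separated by ^.
Counting the conjuncts: 3 clauses.

3


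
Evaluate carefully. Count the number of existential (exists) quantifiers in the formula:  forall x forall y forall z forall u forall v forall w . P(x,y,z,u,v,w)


Quantifier prefix: forall x forall y forall z forall u forall v forall w
Mark each quantifier type:
  U U U U U U
Universal count = 6, Existential count = 0
Asked for existential (exists) quantifiers: 0

0


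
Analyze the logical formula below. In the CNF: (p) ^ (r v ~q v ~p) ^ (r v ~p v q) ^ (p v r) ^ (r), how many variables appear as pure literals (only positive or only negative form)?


Check each variable for pure literal status:
p: mixed (not pure)
q: mixed (not pure)
r: pure positive
Pure literal count = 1

1


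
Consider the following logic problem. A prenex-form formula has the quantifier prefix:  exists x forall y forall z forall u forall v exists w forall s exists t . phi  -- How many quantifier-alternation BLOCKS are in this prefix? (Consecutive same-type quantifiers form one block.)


Quantifier-type sequence: E A A A A E A E  (A=forall, E=exists)
Group into maximal same-type runs:
  Ex1 | Ax4 | Ex1 | Ax1 | Ex1
Number of blocks = 5

5


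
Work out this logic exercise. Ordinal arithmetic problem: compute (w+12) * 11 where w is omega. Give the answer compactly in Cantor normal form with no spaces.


Compute (w+12) * 11.
Ordinal * is associative and left-distributive over +, but NOT commutative; for finite n>1, n*w = w but w*n stays w*n.
(w+12) * 11 = (w+12) repeated 11 times. Each intermediate +12 is absorbed by the following w; only the last survives: w*11+12.
Result = w*11+12

w*11+12


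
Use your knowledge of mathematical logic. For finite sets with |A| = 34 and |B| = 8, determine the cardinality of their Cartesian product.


The Cartesian product A x B contains all ordered pairs (a, b).
|A x B| = |A| * |B| = 34 * 8 = 272

272


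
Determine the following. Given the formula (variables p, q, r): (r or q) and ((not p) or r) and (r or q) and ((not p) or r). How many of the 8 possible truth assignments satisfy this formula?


Evaluate all 8 assignments for p, q, r:
p=0, q=0, r=0: 0
p=0, q=0, r=1: 1
p=0, q=1, r=0: 1
p=0, q=1, r=1: 1
p=1, q=0, r=0: 0
p=1, q=0, r=1: 1
p=1, q=1, r=0: 0
p=1, q=1, r=1: 1
Satisfying count = 5

5


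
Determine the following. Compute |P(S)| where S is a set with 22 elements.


The power set of a set with n elements has 2^n elements.
|P(S)| = 2^22 = 4194304

4194304


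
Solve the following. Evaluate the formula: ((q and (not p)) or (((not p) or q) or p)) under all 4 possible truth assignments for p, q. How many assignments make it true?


Check all 4 assignments:
p=0, q=0: 1
p=0, q=1: 1
p=1, q=0: 1
p=1, q=1: 1
Count of True = 4

4


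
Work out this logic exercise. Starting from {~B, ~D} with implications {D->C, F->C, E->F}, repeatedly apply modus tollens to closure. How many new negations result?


Initial negated facts: {~B, ~D}
Apply modus tollens to closure:
  (no implication fires)
Final negated: {~B, ~D}
New negations: {(none)}
Count = 0

0


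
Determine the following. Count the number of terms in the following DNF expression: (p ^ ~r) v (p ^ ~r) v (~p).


A DNF formula is a disjunction of terms (conjunctions).
Terms are separated by v.
Counting the disjuncts: 3 terms.

3


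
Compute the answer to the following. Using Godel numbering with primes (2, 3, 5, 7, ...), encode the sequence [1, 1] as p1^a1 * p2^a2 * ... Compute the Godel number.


Encode each element as an exponent of the corresponding prime:
  2^1 = 2
  3^1 = 3
Product = 2 * 3 = 6

6


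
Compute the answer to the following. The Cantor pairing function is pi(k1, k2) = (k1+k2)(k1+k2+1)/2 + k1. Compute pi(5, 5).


k1 + k2 = 10
(k1+k2)(k1+k2+1)/2 = 10 * 11 / 2 = 55
pi = 55 + 5 = 60

60


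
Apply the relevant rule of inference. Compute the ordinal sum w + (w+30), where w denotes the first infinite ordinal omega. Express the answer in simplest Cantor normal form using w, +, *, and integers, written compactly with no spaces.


Compute w + (w+30).
Ordinal + is associative but NOT commutative; for finite n>0, n + w = w but w + n stays w+n.
w + (w+30) = (w+w) + 30 = w*2+30.
Result = w*2+30

w*2+30


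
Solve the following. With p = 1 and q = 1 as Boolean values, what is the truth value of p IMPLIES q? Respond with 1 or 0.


p = 1, q = 1
Operation: p IMPLIES q
Evaluate: 1 IMPLIES 1 = 1

1


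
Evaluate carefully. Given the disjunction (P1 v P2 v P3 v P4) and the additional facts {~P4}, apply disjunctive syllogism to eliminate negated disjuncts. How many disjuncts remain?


Original disjuncts (4): P1, P2, P3, P4
Negated (eliminate): ~P4
Remaining disjuncts: P1, P2, P3
Count = 4 - 1 = 3

3


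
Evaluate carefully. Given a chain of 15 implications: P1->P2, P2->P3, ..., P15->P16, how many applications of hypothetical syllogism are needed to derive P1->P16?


With 15 implications in a chain connecting 16 propositions:
P1->P2, P2->P3, ..., P15->P16
Steps needed = (number of implications) - 1 = 15 - 1 = 14

14


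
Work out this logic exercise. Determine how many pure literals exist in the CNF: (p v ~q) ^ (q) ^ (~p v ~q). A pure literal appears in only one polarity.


Check each variable for pure literal status:
p: mixed (not pure)
q: mixed (not pure)
r: absent (not pure)
Pure literal count = 0

0


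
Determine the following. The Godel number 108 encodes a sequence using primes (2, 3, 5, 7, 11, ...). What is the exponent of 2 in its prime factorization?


Factorize 108 by dividing by 2 repeatedly.
Division steps: 2 divides 108 exactly 2 time(s).
Exponent of 2 = 2

2


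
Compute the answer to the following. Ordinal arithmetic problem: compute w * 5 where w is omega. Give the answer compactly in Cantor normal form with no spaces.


Compute w * 5.
Ordinal * is associative and left-distributive over +, but NOT commutative; for finite n>1, n*w = w but w*n stays w*n.
w * 5 means 5 copies of w concatenated: w*5.
Result = w*5

w*5


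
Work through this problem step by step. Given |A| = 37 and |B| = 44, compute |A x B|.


The Cartesian product A x B contains all ordered pairs (a, b).
|A x B| = |A| * |B| = 37 * 44 = 1628

1628


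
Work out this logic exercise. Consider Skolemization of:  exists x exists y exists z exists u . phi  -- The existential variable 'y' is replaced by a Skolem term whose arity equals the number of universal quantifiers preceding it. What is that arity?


Quantifier prefix: exists x exists y exists z exists u
'y' is existentially quantified at position 2.
No universal quantifiers precede it.
Skolem function arity = 0 (a Skolem constant)

0


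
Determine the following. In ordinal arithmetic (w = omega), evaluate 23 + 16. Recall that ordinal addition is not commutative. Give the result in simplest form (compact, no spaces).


Compute 23 + 16.
Ordinal + is associative but NOT commutative; for finite n>0, n + w = w but w + n stays w+n.
Both operands finite; ordinal + agrees with natural +: 23 + 16 = 39.
Result = 39

39


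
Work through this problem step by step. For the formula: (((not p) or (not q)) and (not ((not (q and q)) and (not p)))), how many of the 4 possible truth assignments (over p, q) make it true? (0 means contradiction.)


Check all 4 assignments:
p=0, q=0: 0
p=0, q=1: 1
p=1, q=0: 1
p=1, q=1: 0
Count of True = 2

2


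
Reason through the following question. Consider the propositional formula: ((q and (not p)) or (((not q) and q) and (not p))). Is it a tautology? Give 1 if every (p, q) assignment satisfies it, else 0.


Check all 4 assignments:
p=0, q=0: 0
p=0, q=1: 1
p=1, q=0: 0
p=1, q=1: 0
Satisfying count = 1/4.
Tautology iff count = 4: no.

0


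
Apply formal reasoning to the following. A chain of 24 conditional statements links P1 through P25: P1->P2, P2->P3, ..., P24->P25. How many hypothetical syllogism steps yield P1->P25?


With 24 implications in a chain connecting 25 propositions:
P1->P2, P2->P3, ..., P24->P25
Steps needed = (number of implications) - 1 = 24 - 1 = 23

23


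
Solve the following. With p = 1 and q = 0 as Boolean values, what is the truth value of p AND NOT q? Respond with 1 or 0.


p = 1, q = 0
Operation: p AND NOT q
Evaluate: 1 AND NOT 0 = 1

1


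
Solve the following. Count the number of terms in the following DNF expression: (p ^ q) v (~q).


A DNF formula is a disjunction of terms (conjunctions).
Terms are separated by v.
Counting the disjuncts: 2 terms.

2


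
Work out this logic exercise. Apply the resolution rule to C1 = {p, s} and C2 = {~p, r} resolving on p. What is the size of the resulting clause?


Remove p from C1 and ~p from C2.
C1 remainder: {s}
C2 remainder: {r}
Union (resolvent): {r, s}
Resolvent has 2 literal(s).

2


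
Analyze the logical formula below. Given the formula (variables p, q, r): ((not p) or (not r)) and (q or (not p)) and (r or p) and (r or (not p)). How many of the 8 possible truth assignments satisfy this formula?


Evaluate all 8 assignments for p, q, r:
p=0, q=0, r=0: 0
p=0, q=0, r=1: 1
p=0, q=1, r=0: 0
p=0, q=1, r=1: 1
p=1, q=0, r=0: 0
p=1, q=0, r=1: 0
p=1, q=1, r=0: 0
p=1, q=1, r=1: 0
Satisfying count = 2

2


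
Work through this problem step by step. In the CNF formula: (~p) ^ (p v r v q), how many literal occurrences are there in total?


Counting literals in each clause:
Clause 1: 1 literal(s)
Clause 2: 3 literal(s)
Total = 4

4


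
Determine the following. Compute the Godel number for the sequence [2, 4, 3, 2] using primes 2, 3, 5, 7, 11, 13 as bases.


Encode each element as an exponent of the corresponding prime:
  2^2 = 4
  3^4 = 81
  5^3 = 125
  7^2 = 49
Product = 4 * 81 * 125 * 49 = 1984500

1984500


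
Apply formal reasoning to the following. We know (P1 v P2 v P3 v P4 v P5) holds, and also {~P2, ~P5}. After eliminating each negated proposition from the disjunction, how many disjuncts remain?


Original disjuncts (5): P1, P2, P3, P4, P5
Negated (eliminate): ~P2, ~P5
Remaining disjuncts: P1, P3, P4
Count = 5 - 2 = 3

3


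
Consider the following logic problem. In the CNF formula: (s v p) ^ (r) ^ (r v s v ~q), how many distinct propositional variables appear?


Identify each variable that appears in the formula.
Variables found: p, q, r, s
Count = 4

4


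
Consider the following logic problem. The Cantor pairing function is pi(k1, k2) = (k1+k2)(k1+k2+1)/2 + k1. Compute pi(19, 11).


k1 + k2 = 30
(k1+k2)(k1+k2+1)/2 = 30 * 31 / 2 = 465
pi = 465 + 19 = 484

484


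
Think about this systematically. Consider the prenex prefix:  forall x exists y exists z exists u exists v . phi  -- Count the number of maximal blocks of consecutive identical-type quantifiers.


Quantifier-type sequence: A E E E E  (A=forall, E=exists)
Group into maximal same-type runs:
  Ax1 | Ex4
Number of blocks = 2

2


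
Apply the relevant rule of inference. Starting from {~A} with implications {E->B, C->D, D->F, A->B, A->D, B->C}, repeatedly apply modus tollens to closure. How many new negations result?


Initial negated facts: {~A}
Apply modus tollens to closure:
  (no implication fires)
Final negated: {~A}
New negations: {(none)}
Count = 0

0


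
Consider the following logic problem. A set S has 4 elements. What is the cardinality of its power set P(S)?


The power set of a set with n elements has 2^n elements.
|P(S)| = 2^4 = 16

16


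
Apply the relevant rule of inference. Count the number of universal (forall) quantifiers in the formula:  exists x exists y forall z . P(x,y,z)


Quantifier prefix: exists x exists y forall z
Mark each quantifier type:
  E E U
Universal count = 1, Existential count = 2
Asked for universal (forall) quantifiers: 1

1


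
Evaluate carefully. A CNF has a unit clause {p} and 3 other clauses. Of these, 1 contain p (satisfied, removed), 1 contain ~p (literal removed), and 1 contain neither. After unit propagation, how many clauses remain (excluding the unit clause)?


Satisfied (removed): 1
Shortened (remain): 1
Unchanged (remain): 1
Remaining = 1 + 1 = 2

2


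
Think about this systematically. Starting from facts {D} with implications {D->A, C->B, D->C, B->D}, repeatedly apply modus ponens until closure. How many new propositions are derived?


Initial facts: {D}
Apply modus ponens to closure:
  D and D->A  =>  A
  D and D->C  =>  C
  C and C->B  =>  B
Final known: {A, B, C, D}
New propositions: {A, B, C}
Count = 3

3


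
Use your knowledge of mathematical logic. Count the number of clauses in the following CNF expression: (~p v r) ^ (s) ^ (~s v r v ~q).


A CNF formula is a conjunction of clauses.
Clauses are separated by ^.
Counting the conjuncts: 3 clauses.

3


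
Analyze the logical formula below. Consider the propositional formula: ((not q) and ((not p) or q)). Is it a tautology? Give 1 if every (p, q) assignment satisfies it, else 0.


Check all 4 assignments:
p=0, q=0: 1
p=0, q=1: 0
p=1, q=0: 0
p=1, q=1: 0
Satisfying count = 1/4.
Tautology iff count = 4: no.

0


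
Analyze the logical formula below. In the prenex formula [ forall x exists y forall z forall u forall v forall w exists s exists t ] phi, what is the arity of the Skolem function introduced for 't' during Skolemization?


Quantifier prefix: forall x exists y forall z forall u forall v forall w exists s exists t
't' is existentially quantified at position 8.
Universal variables preceding it: x, z, u, v, w
Skolem function arity = 5

5


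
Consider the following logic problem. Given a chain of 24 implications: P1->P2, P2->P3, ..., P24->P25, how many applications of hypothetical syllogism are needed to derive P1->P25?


With 24 implications in a chain connecting 25 propositions:
P1->P2, P2->P3, ..., P24->P25
Steps needed = (number of implications) - 1 = 24 - 1 = 23

23


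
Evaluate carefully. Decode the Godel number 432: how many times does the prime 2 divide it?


Factorize 432 by dividing by 2 repeatedly.
Division steps: 2 divides 432 exactly 4 time(s).
Exponent of 2 = 4

4


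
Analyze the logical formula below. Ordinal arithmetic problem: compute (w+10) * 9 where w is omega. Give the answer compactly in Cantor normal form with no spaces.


Compute (w+10) * 9.
Ordinal * is associative and left-distributive over +, but NOT commutative; for finite n>1, n*w = w but w*n stays w*n.
(w+10) * 9 = (w+10) repeated 9 times. Each intermediate +10 is absorbed by the following w; only the last survives: w*9+10.
Result = w*9+10

w*9+10


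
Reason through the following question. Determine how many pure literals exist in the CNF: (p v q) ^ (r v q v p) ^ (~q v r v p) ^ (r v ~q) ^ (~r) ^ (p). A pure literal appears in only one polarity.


Check each variable for pure literal status:
p: pure positive
q: mixed (not pure)
r: mixed (not pure)
Pure literal count = 1

1


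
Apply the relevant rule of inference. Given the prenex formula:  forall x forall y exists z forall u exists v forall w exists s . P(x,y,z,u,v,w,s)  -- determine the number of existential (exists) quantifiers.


Quantifier prefix: forall x forall y exists z forall u exists v forall w exists s
Mark each quantifier type:
  U U E U E U E
Universal count = 4, Existential count = 3
Asked for existential (exists) quantifiers: 3

3


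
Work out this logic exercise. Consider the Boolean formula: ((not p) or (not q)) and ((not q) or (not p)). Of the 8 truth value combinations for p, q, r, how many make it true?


Evaluate all 8 assignments for p, q, r:
p=0, q=0, r=0: 1
p=0, q=0, r=1: 1
p=0, q=1, r=0: 1
p=0, q=1, r=1: 1
p=1, q=0, r=0: 1
p=1, q=0, r=1: 1
p=1, q=1, r=0: 0
p=1, q=1, r=1: 0
Satisfying count = 6

6


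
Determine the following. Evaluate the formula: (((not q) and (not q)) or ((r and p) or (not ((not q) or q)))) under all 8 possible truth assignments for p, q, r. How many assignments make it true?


Check all 8 assignments:
p=0, q=0, r=0: 1
p=0, q=0, r=1: 1
p=0, q=1, r=0: 0
p=0, q=1, r=1: 0
p=1, q=0, r=0: 1
p=1, q=0, r=1: 1
p=1, q=1, r=0: 0
p=1, q=1, r=1: 1
Count of True = 5

5


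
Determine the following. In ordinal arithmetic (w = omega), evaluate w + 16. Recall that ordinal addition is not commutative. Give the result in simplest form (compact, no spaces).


Compute w + 16.
Ordinal + is associative but NOT commutative; for finite n>0, n + w = w but w + n stays w+n.
w + 16 is already in normal form (a successor ordinal beyond w).
Result = w+16

w+16


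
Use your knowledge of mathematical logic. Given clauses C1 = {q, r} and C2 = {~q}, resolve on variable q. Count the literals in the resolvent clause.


Remove q from C1 and ~q from C2.
C1 remainder: {r}
C2 remainder: {}
Union (resolvent): {r}
Resolvent has 1 literal(s).

1


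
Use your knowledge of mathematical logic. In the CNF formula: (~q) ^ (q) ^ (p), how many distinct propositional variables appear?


Identify each variable that appears in the formula.
Variables found: p, q
Count = 2

2


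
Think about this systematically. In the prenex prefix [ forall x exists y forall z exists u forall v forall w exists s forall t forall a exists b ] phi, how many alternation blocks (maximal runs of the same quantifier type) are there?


Quantifier-type sequence: A E A E A A E A A E  (A=forall, E=exists)
Group into maximal same-type runs:
  Ax1 | Ex1 | Ax1 | Ex1 | Ax2 | Ex1 | Ax2 | Ex1
Number of blocks = 8

8


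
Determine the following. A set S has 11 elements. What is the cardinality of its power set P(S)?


The power set of a set with n elements has 2^n elements.
|P(S)| = 2^11 = 2048

2048


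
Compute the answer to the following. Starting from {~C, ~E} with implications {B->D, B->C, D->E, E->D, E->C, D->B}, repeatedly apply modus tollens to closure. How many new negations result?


Initial negated facts: {~C, ~E}
Apply modus tollens to closure:
  ~C and B->C  =>  ~B
  ~E and D->E  =>  ~D
Final negated: {~B, ~C, ~D, ~E}
New negations: {~B, ~D}
Count = 2

2


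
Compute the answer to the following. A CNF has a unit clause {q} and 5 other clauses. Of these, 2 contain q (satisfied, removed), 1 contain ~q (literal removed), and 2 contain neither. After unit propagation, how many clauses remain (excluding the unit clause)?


Satisfied (removed): 2
Shortened (remain): 1
Unchanged (remain): 2
Remaining = 1 + 2 = 3

3


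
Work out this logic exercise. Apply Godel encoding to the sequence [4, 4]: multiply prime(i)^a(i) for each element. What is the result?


Encode each element as an exponent of the corresponding prime:
  2^4 = 16
  3^4 = 81
Product = 16 * 81 = 1296

1296


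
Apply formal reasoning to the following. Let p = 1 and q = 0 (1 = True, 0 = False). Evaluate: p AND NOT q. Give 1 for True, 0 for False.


p = 1, q = 0
Operation: p AND NOT q
Evaluate: 1 AND NOT 0 = 1

1


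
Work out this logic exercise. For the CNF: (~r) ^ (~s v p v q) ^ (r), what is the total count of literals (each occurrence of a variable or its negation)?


Counting literals in each clause:
Clause 1: 1 literal(s)
Clause 2: 3 literal(s)
Clause 3: 1 literal(s)
Total = 5

5


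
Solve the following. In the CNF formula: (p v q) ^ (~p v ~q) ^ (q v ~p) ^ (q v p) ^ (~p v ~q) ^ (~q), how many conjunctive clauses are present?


A CNF formula is a conjunction of clauses.
Clauses are separated by ^.
Counting the conjuncts: 6 clauses.

6


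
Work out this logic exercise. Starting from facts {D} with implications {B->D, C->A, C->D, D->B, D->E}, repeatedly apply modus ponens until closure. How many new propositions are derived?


Initial facts: {D}
Apply modus ponens to closure:
  D and D->B  =>  B
  D and D->E  =>  E
Final known: {B, D, E}
New propositions: {B, E}
Count = 2

2


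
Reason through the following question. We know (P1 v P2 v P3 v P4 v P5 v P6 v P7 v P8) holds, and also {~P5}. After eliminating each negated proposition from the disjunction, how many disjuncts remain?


Original disjuncts (8): P1, P2, P3, P4, P5, P6, P7, P8
Negated (eliminate): ~P5
Remaining disjuncts: P1, P2, P3, P4, P6, P7, P8
Count = 8 - 1 = 7

7


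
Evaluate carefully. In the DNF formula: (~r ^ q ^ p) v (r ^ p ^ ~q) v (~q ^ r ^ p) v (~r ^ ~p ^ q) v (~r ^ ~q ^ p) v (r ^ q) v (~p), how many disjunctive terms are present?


A DNF formula is a disjunction of terms (conjunctions).
Terms are separated by v.
Counting the disjuncts: 7 terms.

7


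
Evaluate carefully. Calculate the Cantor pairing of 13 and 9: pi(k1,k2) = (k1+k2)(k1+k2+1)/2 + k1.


k1 + k2 = 22
(k1+k2)(k1+k2+1)/2 = 22 * 23 / 2 = 253
pi = 253 + 13 = 266

266


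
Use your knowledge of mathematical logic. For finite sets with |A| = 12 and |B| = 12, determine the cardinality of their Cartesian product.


The Cartesian product A x B contains all ordered pairs (a, b).
|A x B| = |A| * |B| = 12 * 12 = 144

144


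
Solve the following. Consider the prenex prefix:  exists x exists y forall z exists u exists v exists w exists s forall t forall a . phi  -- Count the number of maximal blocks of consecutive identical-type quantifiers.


Quantifier-type sequence: E E A E E E E A A  (A=forall, E=exists)
Group into maximal same-type runs:
  Ex2 | Ax1 | Ex4 | Ax2
Number of blocks = 4

4


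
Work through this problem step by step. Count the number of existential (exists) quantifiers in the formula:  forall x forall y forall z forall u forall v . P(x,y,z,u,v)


Quantifier prefix: forall x forall y forall z forall u forall v
Mark each quantifier type:
  U U U U U
Universal count = 5, Existential count = 0
Asked for existential (exists) quantifiers: 0

0


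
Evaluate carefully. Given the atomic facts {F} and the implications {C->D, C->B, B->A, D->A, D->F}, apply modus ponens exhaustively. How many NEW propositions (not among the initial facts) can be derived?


Initial facts: {F}
Apply modus ponens to closure:
  (no implication fires)
Final known: {F}
New propositions: {(none)}
Count = 0

0


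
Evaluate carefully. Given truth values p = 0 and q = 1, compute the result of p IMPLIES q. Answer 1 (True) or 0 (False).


p = 0, q = 1
Operation: p IMPLIES q
Evaluate: 0 IMPLIES 1 = 1

1


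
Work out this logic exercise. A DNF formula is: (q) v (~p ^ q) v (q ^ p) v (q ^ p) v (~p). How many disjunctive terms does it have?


A DNF formula is a disjunction of terms (conjunctions).
Terms are separated by v.
Counting the disjuncts: 5 terms.

5


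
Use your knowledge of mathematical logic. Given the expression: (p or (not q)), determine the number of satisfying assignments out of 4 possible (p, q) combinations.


Check all 4 assignments:
p=0, q=0: 1
p=0, q=1: 0
p=1, q=0: 1
p=1, q=1: 1
Count of True = 3

3


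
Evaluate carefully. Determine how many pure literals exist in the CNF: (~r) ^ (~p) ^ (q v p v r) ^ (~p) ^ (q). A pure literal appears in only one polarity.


Check each variable for pure literal status:
p: mixed (not pure)
q: pure positive
r: mixed (not pure)
Pure literal count = 1

1


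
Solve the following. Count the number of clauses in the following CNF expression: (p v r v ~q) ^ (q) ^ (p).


A CNF formula is a conjunction of clauses.
Clauses are separated by ^.
Counting the conjuncts: 3 clauses.

3


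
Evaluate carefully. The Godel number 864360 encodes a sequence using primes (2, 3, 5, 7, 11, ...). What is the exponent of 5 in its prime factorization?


Factorize 864360 by dividing by 5 repeatedly.
Division steps: 5 divides 864360 exactly 1 time(s).
Exponent of 5 = 1

1


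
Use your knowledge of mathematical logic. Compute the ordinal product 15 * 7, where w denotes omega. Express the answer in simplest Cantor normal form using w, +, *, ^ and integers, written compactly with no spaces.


Compute 15 * 7.
Ordinal * is associative and left-distributive over +, but NOT commutative; for finite n>1, n*w = w but w*n stays w*n.
Both finite; ordinal * agrees with natural *: 15 * 7 = 105.
Result = 105

105


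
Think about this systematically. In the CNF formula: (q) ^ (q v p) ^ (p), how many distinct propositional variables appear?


Identify each variable that appears in the formula.
Variables found: p, q
Count = 2

2


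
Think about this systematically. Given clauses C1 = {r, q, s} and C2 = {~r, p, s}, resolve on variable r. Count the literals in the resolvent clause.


Remove r from C1 and ~r from C2.
C1 remainder: {q, s}
C2 remainder: {p, s}
Union (resolvent): {p, q, s}
Resolvent has 3 literal(s).

3


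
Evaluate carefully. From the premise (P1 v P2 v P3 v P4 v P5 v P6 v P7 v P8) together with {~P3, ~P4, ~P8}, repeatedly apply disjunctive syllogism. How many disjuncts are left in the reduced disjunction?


Original disjuncts (8): P1, P2, P3, P4, P5, P6, P7, P8
Negated (eliminate): ~P3, ~P4, ~P8
Remaining disjuncts: P1, P2, P5, P6, P7
Count = 8 - 3 = 5

5


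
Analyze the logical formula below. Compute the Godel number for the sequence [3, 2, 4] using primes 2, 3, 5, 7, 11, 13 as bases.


Encode each element as an exponent of the corresponding prime:
  2^3 = 8
  3^2 = 9
  5^4 = 625
Product = 8 * 9 * 625 = 45000

45000


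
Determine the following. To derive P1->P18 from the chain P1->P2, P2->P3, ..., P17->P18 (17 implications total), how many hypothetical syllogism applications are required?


With 17 implications in a chain connecting 18 propositions:
P1->P2, P2->P3, ..., P17->P18
Steps needed = (number of implications) - 1 = 17 - 1 = 16

16


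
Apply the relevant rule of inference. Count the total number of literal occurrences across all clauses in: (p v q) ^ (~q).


Counting literals in each clause:
Clause 1: 2 literal(s)
Clause 2: 1 literal(s)
Total = 3

3


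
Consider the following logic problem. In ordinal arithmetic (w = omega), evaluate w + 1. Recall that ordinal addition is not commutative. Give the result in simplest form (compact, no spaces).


Compute w + 1.
Ordinal + is associative but NOT commutative; for finite n>0, n + w = w but w + n stays w+n.
w + 1 is already in normal form (a successor ordinal beyond w).
Result = w+1

w+1


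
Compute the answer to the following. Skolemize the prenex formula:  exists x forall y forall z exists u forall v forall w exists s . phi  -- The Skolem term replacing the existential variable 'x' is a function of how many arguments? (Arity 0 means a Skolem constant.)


Quantifier prefix: exists x forall y forall z exists u forall v forall w exists s
'x' is existentially quantified at position 1.
No universal quantifiers precede it.
Skolem function arity = 0 (a Skolem constant)

0


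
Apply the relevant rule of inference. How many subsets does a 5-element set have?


The power set of a set with n elements has 2^n elements.
|P(S)| = 2^5 = 32

32


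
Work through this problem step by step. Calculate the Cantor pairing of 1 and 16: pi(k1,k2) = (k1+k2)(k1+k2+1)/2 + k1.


k1 + k2 = 17
(k1+k2)(k1+k2+1)/2 = 17 * 18 / 2 = 153
pi = 153 + 1 = 154

154


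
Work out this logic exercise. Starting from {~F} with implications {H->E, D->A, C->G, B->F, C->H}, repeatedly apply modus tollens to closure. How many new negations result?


Initial negated facts: {~F}
Apply modus tollens to closure:
  ~F and B->F  =>  ~B
Final negated: {~B, ~F}
New negations: {~B}
Count = 1

1


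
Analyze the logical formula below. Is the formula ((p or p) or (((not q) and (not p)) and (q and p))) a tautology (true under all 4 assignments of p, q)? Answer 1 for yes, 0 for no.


Check all 4 assignments:
p=0, q=0: 0
p=0, q=1: 0
p=1, q=0: 1
p=1, q=1: 1
Satisfying count = 2/4.
Tautology iff count = 4: no.

0


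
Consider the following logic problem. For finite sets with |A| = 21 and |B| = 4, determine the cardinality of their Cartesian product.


The Cartesian product A x B contains all ordered pairs (a, b).
|A x B| = |A| * |B| = 21 * 4 = 84

84


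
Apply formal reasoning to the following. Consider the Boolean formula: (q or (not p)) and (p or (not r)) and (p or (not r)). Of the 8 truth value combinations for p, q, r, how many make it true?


Evaluate all 8 assignments for p, q, r:
p=0, q=0, r=0: 1
p=0, q=0, r=1: 0
p=0, q=1, r=0: 1
p=0, q=1, r=1: 0
p=1, q=0, r=0: 0
p=1, q=0, r=1: 0
p=1, q=1, r=0: 1
p=1, q=1, r=1: 1
Satisfying count = 4

4


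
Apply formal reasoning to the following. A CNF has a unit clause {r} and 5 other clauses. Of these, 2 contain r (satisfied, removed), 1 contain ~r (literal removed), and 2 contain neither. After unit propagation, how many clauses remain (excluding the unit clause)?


Satisfied (removed): 2
Shortened (remain): 1
Unchanged (remain): 2
Remaining = 1 + 2 = 3

3


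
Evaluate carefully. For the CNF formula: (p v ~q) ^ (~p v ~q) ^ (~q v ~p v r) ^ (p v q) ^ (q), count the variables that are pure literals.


Check each variable for pure literal status:
p: mixed (not pure)
q: mixed (not pure)
r: pure positive
Pure literal count = 1

1


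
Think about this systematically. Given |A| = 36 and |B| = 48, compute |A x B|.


The Cartesian product A x B contains all ordered pairs (a, b).
|A x B| = |A| * |B| = 36 * 48 = 1728

1728


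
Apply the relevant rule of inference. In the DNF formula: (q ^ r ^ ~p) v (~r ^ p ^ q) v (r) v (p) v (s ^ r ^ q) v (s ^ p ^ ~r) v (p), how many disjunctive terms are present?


A DNF formula is a disjunction of terms (conjunctions).
Terms are separated by v.
Counting the disjuncts: 7 terms.

7


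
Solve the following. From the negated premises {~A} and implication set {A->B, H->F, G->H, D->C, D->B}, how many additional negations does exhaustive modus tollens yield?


Initial negated facts: {~A}
Apply modus tollens to closure:
  (no implication fires)
Final negated: {~A}
New negations: {(none)}
Count = 0

0


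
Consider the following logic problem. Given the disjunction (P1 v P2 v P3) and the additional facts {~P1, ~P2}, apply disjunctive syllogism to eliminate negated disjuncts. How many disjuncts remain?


Original disjuncts (3): P1, P2, P3
Negated (eliminate): ~P1, ~P2
Remaining disjuncts: P3
Count = 3 - 2 = 1

1


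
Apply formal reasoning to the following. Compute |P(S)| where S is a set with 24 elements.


The power set of a set with n elements has 2^n elements.
|P(S)| = 2^24 = 16777216

16777216


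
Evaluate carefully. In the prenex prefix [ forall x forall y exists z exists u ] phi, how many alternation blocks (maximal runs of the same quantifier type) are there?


Quantifier-type sequence: A A E E  (A=forall, E=exists)
Group into maximal same-type runs:
  Ax2 | Ex2
Number of blocks = 2

2


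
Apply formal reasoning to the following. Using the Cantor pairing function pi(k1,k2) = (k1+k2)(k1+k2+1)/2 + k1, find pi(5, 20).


k1 + k2 = 25
(k1+k2)(k1+k2+1)/2 = 25 * 26 / 2 = 325
pi = 325 + 5 = 330

330


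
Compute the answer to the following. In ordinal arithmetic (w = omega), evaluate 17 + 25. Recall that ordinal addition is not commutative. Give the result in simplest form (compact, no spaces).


Compute 17 + 25.
Ordinal + is associative but NOT commutative; for finite n>0, n + w = w but w + n stays w+n.
Both operands finite; ordinal + agrees with natural +: 17 + 25 = 42.
Result = 42

42


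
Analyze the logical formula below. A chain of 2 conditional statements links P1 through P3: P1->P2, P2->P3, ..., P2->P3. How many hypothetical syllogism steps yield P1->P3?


With 2 implications in a chain connecting 3 propositions:
P1->P2, P2->P3, ..., P2->P3
Steps needed = (number of implications) - 1 = 2 - 1 = 1

1


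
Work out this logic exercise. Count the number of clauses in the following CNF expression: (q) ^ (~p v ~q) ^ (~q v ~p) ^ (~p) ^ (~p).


A CNF formula is a conjunction of clauses.
Clauses are separated by ^.
Counting the conjuncts: 5 clauses.

5


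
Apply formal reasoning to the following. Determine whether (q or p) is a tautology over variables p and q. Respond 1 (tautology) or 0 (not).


Check all 4 assignments:
p=0, q=0: 0
p=0, q=1: 1
p=1, q=0: 1
p=1, q=1: 1
Satisfying count = 3/4.
Tautology iff count = 4: no.

0


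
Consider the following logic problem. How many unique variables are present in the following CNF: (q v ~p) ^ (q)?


Identify each variable that appears in the formula.
Variables found: p, q
Count = 2

2


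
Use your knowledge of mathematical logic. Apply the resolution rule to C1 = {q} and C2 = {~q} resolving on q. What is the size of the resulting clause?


Remove q from C1 and ~q from C2.
C1 remainder: {}
C2 remainder: {}
Union (resolvent): {} (empty clause)
Resolvent has 0 literal(s).

0


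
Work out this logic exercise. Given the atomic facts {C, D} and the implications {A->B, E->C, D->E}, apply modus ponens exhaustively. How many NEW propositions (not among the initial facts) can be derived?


Initial facts: {C, D}
Apply modus ponens to closure:
  D and D->E  =>  E
Final known: {C, D, E}
New propositions: {E}
Count = 1

1


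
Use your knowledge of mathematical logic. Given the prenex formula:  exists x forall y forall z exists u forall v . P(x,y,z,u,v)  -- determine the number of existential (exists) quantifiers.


Quantifier prefix: exists x forall y forall z exists u forall v
Mark each quantifier type:
  E U U E U
Universal count = 3, Existential count = 2
Asked for existential (exists) quantifiers: 2

2
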